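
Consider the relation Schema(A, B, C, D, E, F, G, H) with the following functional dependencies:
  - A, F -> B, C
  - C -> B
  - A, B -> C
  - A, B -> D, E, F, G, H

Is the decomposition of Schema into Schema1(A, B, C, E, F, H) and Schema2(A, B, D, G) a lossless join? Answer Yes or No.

Yes

Schema1 ∩ Schema2 = {A, B}; its closure under F is {A, B, C, D, E, F, G, H}.
Since Schema1 ⊆ {A, B, C, D, E, F, G, H}, the intersection is a superkey of Schema1; the decomposition is lossless.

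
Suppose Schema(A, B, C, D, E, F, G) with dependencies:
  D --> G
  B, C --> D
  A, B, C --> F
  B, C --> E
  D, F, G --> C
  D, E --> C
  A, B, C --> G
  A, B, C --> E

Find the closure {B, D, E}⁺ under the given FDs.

{B, C, D, E, G}

Start with {B, D, E}.
D --> G applies; add {G} → now {B, D, E, G}.
D, E --> C applies; add {C} → now {B, C, D, E, G}.
No further FD applies.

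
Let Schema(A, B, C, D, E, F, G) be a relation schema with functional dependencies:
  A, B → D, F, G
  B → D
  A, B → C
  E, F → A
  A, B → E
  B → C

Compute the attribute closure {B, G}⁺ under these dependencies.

Start with {B, G}.
B → D applies; add {D} → now {B, D, G}.
B → C applies; add {C} → now {B, C, D, G}.
No further FD applies.

{B, C, D, G}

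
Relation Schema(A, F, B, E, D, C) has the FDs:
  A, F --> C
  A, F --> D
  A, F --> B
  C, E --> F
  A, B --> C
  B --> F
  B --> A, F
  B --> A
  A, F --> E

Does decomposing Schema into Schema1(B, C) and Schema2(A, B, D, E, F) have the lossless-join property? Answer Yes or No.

The shared attributes are {B} and {B}⁺ = {A, B, C, D, E, F}.
Schema1 is contained in that closure, so Schema1 ∩ Schema2 --> Schema1 holds and the join is lossless.

Yes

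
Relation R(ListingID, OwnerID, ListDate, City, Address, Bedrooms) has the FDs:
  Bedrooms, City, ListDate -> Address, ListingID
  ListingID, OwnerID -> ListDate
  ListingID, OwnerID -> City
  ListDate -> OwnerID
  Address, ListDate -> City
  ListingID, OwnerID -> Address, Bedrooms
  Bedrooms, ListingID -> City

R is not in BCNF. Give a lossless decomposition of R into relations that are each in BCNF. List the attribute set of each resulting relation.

{Address, Bedrooms, ListDate, ListingID}; {Address, City, ListDate}; {ListDate, OwnerID}

Candidate keys of the original relation: {Address, Bedrooms, ListDate}, {Bedrooms, City, ListDate}, {ListDate, ListingID}, {ListingID, OwnerID}.
Within {Address, Bedrooms, City, ListDate, ListingID, OwnerID}: {ListDate}⁺ ∩ {Address, Bedrooms, City, ListDate, ListingID, OwnerID} = {ListDate, OwnerID}, not the whole set, so ListDate -> OwnerID violates BCNF; decompose into {ListDate, OwnerID} and {Address, Bedrooms, City, ListDate, ListingID}.
{ListDate, OwnerID} has no BCNF violation.
Within {Address, Bedrooms, City, ListDate, ListingID}: {Address, ListDate}⁺ ∩ {Address, Bedrooms, City, ListDate, ListingID} = {Address, City, ListDate}, not the whole set, so Address, ListDate -> City violates BCNF; decompose into {Address, City, ListDate} and {Address, Bedrooms, ListDate, ListingID}.
{Address, City, ListDate} has no BCNF violation.
{Address, Bedrooms, ListDate, ListingID} has no BCNF violation.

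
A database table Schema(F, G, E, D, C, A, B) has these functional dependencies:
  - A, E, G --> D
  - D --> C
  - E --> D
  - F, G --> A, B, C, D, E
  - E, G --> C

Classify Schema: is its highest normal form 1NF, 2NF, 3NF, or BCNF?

Candidate key: {F, G}. Prime attributes: {F, G}.
A, E, G --> D breaks BCNF: {A, E, G}⁺ = {A, C, D, E, G}, so {A, E, G} is not a superkey.
Because {D} is non-prime and the left side of A, E, G --> D is not a superkey, the relation is not in 3NF.
No proper subset of a key has a non-prime attribute in its closure, so there is no partial dependency; 2NF holds.

2NF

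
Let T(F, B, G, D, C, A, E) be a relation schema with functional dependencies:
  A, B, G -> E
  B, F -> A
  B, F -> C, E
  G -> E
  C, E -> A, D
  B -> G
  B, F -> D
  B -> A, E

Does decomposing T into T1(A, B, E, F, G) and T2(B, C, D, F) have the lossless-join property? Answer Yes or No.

Yes

T1 ∩ T2 = {B, F}; its closure under F is {A, B, C, D, E, F, G}.
This includes all of T1, so the common attributes are a superkey of T1 — the join is lossless.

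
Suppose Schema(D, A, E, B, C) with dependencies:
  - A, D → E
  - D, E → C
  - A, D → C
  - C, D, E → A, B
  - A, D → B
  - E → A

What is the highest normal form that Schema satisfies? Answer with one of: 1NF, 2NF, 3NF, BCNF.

Candidate keys: {A, D}, {D, E}. Prime attributes: {A, D, E}.
E → A: {E}⁺ = {A, E}, which is not all of the attributes, so the left side is not a superkey — BCNF is violated.
Its right-hand attributes {A} are all prime, as are those of every other non-superkey FD — the relation is in 3NF.

3NF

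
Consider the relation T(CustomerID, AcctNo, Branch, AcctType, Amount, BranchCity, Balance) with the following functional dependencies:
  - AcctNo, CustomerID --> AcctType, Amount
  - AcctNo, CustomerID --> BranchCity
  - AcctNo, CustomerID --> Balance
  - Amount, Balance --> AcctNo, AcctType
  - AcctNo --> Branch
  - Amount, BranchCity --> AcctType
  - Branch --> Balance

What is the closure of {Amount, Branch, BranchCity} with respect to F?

{AcctNo, AcctType, Amount, Balance, Branch, BranchCity}

Start with {Amount, Branch, BranchCity}.
Amount, BranchCity --> AcctType applies; add {AcctType} → now {AcctType, Amount, Branch, BranchCity}.
Branch --> Balance applies; add {Balance} → now {AcctType, Amount, Balance, Branch, BranchCity}.
Amount, Balance --> AcctNo, AcctType applies; add {AcctNo} → now {AcctNo, AcctType, Amount, Balance, Branch, BranchCity}.
No further FD applies.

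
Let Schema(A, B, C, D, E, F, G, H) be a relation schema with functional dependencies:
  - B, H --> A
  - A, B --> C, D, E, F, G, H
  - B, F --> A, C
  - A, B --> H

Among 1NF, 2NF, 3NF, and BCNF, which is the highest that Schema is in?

Candidate keys: {A, B}, {B, F}, {B, H}. Prime attributes: {A, B, F, H}.
Each dependency's left side is a superkey — BCNF holds.

BCNF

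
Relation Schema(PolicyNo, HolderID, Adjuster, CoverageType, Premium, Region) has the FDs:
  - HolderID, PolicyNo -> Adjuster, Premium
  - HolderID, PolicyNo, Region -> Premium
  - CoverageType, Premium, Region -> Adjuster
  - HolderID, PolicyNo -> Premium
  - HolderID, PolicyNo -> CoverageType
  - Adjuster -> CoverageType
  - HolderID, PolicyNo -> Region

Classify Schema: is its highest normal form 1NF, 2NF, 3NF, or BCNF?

Candidate key: {HolderID, PolicyNo}. Prime attributes: {HolderID, PolicyNo}.
For CoverageType, Premium, Region -> Adjuster we have {CoverageType, Premium, Region}⁺ = {Adjuster, CoverageType, Premium, Region}; {CoverageType, Premium, Region} is not a superkey, so BCNF fails.
Because {Adjuster} is non-prime and the left side of CoverageType, Premium, Region -> Adjuster is not a superkey, the relation is not in 3NF.
No proper subset of a key has a non-prime attribute in its closure, so there is no partial dependency; 2NF holds.

2NF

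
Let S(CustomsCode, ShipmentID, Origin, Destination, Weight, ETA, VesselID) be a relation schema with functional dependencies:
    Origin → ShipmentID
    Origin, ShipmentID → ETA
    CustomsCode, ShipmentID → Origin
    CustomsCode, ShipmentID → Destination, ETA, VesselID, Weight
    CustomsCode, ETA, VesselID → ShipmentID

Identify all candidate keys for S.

{CustomsCode, ETA, VesselID}, {CustomsCode, Origin}, {CustomsCode, ShipmentID}

No FD produces {CustomsCode}, so it must be in every candidate key.
{CustomsCode, Origin}⁺ = {CustomsCode, Destination, ETA, Origin, ShipmentID, VesselID, Weight} — all of the relation — so {CustomsCode, Origin} is a candidate key.
{CustomsCode, ShipmentID}⁺ = {CustomsCode, Destination, ETA, Origin, ShipmentID, VesselID, Weight} — all of the relation — so {CustomsCode, ShipmentID} is a candidate key.
{CustomsCode, ETA, VesselID}⁺ = {CustomsCode, Destination, ETA, Origin, ShipmentID, VesselID, Weight} — all of the relation — so {CustomsCode, ETA, VesselID} is a candidate key.
No proper subset of any of these is a key, and no other minimal superkey exists.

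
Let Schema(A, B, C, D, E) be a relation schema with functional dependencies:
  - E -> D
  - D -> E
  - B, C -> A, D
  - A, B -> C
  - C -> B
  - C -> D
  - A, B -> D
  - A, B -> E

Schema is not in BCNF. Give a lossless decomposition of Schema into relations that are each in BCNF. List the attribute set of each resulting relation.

Candidate keys of the original relation: {A, B}, {C}.
{A, B, C, D, E}: {E} determines {D, E} here but is not a superkey — split on E -> D, giving {D, E} and {A, B, C, E}.
{D, E} has no BCNF violation.
{A, B, C, E} has no BCNF violation.

{A, B, C, E}; {D, E}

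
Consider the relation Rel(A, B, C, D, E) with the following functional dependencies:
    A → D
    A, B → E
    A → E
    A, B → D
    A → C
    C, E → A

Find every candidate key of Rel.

{A, B}, {B, C, E}

{B} never appears on the right of any FD, so every key must include it.
Closure of {A, B} is {A, B, C, D, E}, the whole schema; {A, B} is a candidate key.
Closure of {B, C, E} is {A, B, C, D, E}, the whole schema; {B, C, E} is a candidate key.
Any other superkey properly contains one of these, so there are no further candidate keys.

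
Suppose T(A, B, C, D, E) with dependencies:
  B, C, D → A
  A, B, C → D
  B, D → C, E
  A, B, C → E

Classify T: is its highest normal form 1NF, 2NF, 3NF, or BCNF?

BCNF

Candidate keys: {A, B, C}, {B, D}. Prime attributes: {A, B, C, D}.
Every FD has a superkey on the left, so the relation is in BCNF.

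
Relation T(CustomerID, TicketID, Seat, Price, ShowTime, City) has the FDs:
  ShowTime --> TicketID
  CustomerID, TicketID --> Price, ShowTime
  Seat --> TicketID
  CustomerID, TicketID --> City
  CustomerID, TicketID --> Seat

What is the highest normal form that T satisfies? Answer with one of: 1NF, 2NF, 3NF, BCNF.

3NF

Candidate keys: {CustomerID, Seat}, {CustomerID, ShowTime}, {CustomerID, TicketID}. Prime attributes: {CustomerID, Seat, ShowTime, TicketID}.
ShowTime --> TicketID: {ShowTime}⁺ = {ShowTime, TicketID}, which is not all of the attributes, so the left side is not a superkey — BCNF is violated.
Since {TicketID} ⊆ prime attributes and every other non-superkey FD also has a prime right side, the schema is in 3NF.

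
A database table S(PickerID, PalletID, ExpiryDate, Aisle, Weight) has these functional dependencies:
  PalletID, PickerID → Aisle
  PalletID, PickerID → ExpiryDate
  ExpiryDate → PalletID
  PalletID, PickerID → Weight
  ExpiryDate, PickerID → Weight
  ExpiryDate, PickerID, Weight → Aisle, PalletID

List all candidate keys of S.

{PickerID} never appears on the right of any FD, so every key must include it.
{ExpiryDate, PickerID}⁺ = {Aisle, ExpiryDate, PalletID, PickerID, Weight}, which is every attribute, so {ExpiryDate, PickerID} is a candidate key.
{PalletID, PickerID}⁺ = {Aisle, ExpiryDate, PalletID, PickerID, Weight}, which is every attribute, so {PalletID, PickerID} is a candidate key.
Any other superkey properly contains one of these, so there are no further candidate keys.

{ExpiryDate, PickerID}, {PalletID, PickerID}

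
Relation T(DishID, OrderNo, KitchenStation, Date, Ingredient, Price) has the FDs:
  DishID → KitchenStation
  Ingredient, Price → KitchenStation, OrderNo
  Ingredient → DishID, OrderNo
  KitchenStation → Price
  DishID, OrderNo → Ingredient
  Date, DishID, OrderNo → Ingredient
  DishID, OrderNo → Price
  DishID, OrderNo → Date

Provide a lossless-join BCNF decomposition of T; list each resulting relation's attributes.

{Date, DishID, Ingredient, OrderNo}; {DishID, KitchenStation}; {KitchenStation, Price}

Candidate keys of the original relation: {DishID, OrderNo}, {Ingredient}.
{Date, DishID, Ingredient, KitchenStation, OrderNo, Price}: {DishID} determines {DishID, KitchenStation, Price} here but is not a superkey — split on DishID → KitchenStation, Price, giving {DishID, KitchenStation, Price} and {Date, DishID, Ingredient, OrderNo}.
{DishID, KitchenStation, Price}: {KitchenStation} determines {KitchenStation, Price} here but is not a superkey — split on KitchenStation → Price, giving {KitchenStation, Price} and {DishID, KitchenStation}.
{KitchenStation, Price}: every determinant is a superkey — BCNF.
{DishID, KitchenStation}: every determinant is a superkey — BCNF.
{Date, DishID, Ingredient, OrderNo}: every determinant is a superkey — BCNF.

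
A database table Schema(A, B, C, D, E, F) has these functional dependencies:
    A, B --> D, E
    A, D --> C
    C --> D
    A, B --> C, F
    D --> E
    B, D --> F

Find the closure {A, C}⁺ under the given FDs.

Start with {A, C}.
C --> D applies; add {D} → now {A, C, D}.
D --> E applies; add {E} → now {A, C, D, E}.
No further FD applies.

{A, C, D, E}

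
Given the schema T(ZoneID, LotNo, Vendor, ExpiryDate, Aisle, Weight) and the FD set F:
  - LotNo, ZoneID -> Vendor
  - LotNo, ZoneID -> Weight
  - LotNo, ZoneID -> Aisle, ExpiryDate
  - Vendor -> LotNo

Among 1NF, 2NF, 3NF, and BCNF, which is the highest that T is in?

Candidate keys: {LotNo, ZoneID}, {Vendor, ZoneID}. Prime attributes: {LotNo, Vendor, ZoneID}.
For Vendor -> LotNo we have {Vendor}⁺ = {LotNo, Vendor}; {Vendor} is not a superkey, so BCNF fails.
Since {LotNo} ⊆ prime attributes and every other non-superkey FD also has a prime right side, the schema is in 3NF.

3NF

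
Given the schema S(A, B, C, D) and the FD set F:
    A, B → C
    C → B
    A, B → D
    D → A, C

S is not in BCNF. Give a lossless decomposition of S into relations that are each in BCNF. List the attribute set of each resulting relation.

{A, C, D}; {B, C}

Candidate keys of the original relation: {A, B}, {A, C}, {D}.
{A, B, C, D}: {C} determines {B, C} here but is not a superkey — split on C → B, giving {B, C} and {A, C, D}.
{B, C} has no BCNF violation.
{A, C, D} has no BCNF violation.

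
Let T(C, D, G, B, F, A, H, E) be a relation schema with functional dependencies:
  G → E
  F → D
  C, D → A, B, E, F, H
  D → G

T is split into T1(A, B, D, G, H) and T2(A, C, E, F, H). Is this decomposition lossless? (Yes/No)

T1 ∩ T2 = {A, H}; its closure under F is {A, H}.
Neither T1 nor T2 is contained in that closure, so the decomposition is lossy.

No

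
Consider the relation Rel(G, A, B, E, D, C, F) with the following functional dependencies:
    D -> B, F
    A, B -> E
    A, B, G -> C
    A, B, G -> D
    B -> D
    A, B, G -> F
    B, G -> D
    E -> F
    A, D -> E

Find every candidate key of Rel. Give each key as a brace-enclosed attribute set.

{A, B, G}, {A, D, G}

No FD produces {A, G}, so they must be in every candidate key.
{A, B, G}⁺ = {A, B, C, D, E, F, G} — all of the relation — so {A, B, G} is a candidate key.
{A, D, G}⁺ = {A, B, C, D, E, F, G} — all of the relation — so {A, D, G} is a candidate key.
No proper subset of any of these is a key, and no other minimal superkey exists.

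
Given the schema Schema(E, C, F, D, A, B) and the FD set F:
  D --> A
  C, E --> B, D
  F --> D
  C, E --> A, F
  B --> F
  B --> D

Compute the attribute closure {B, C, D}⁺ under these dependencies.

Start with {B, C, D}.
D --> A applies; add {A} → now {A, B, C, D}.
B --> F applies; add {F} → now {A, B, C, D, F}.
No further FD applies.

{A, B, C, D, F}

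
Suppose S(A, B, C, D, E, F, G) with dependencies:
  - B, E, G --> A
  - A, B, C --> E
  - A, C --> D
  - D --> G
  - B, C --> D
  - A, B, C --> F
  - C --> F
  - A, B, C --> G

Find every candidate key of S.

{A, B, C}, {B, C, E}

{B, C} never appear on the right of any FD, so every key must include all of them.
{A, B, C}⁺ = {A, B, C, D, E, F, G}, which is every attribute, so {A, B, C} is a candidate key.
{B, C, E}⁺ = {A, B, C, D, E, F, G}, which is every attribute, so {B, C, E} is a candidate key.
No proper subset of any of these is a key, and no other minimal superkey exists.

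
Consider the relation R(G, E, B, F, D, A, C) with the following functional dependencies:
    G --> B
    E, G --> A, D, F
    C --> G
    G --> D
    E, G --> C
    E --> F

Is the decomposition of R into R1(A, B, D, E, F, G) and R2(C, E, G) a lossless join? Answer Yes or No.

Yes

R1 ∩ R2 = {E, G}; its closure under F is {A, B, C, D, E, F, G}.
This includes all of R1, so the common attributes are a superkey of R1 — the join is lossless.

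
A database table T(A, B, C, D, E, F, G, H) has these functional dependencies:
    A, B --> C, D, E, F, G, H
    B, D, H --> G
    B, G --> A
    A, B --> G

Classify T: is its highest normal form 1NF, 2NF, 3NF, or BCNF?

BCNF

Candidate keys: {A, B}, {B, D, H}, {B, G}. Prime attributes: {A, B, D, G, H}.
Every FD has a superkey on the left, so the relation is in BCNF.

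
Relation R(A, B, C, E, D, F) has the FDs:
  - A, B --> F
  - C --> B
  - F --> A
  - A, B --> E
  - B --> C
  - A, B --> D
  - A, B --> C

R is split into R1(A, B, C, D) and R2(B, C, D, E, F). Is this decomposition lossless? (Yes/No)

No

Common attributes: {B, C, D}; their closure is {B, C, D}.
R1 ⊄ {B, C, D} and R2 ⊄ {B, C, D}, so the split is lossy.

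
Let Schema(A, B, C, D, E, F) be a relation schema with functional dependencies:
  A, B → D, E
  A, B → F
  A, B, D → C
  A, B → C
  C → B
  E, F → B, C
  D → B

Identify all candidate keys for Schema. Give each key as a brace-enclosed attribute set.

{A} never appears on the right of any FD, so every key must include it.
Closure of {A, B} is {A, B, C, D, E, F}, the whole schema; {A, B} is a candidate key.
Closure of {A, C} is {A, B, C, D, E, F}, the whole schema; {A, C} is a candidate key.
Closure of {A, D} is {A, B, C, D, E, F}, the whole schema; {A, D} is a candidate key.
Closure of {A, E, F} is {A, B, C, D, E, F}, the whole schema; {A, E, F} is a candidate key.
Any other superkey properly contains one of these, so there are no further candidate keys.

{A, B}, {A, C}, {A, D}, {A, E, F}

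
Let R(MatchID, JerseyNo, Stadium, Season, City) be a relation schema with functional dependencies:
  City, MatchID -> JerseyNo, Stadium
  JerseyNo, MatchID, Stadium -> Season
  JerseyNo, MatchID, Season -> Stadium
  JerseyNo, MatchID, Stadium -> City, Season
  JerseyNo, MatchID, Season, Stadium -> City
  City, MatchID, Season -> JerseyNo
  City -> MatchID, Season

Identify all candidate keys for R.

{City}, {JerseyNo, MatchID, Season}, {JerseyNo, MatchID, Stadium}

{City}⁺ = {City, JerseyNo, MatchID, Season, Stadium} — all of the relation — so {City} is a candidate key.
{JerseyNo, MatchID, Season}⁺ = {City, JerseyNo, MatchID, Season, Stadium} — all of the relation — so {JerseyNo, MatchID, Season} is a candidate key.
{JerseyNo, MatchID, Stadium}⁺ = {City, JerseyNo, MatchID, Season, Stadium} — all of the relation — so {JerseyNo, MatchID, Stadium} is a candidate key.
Any other superkey properly contains one of these, so there are no further candidate keys.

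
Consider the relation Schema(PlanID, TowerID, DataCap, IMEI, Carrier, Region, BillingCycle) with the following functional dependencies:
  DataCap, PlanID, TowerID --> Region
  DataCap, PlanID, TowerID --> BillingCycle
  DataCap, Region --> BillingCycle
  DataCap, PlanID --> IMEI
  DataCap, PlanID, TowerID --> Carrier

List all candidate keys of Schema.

{DataCap, PlanID, TowerID}

Attributes never on any right-hand side: {DataCap, PlanID, TowerID} — every candidate key must contain all of them.
{DataCap, PlanID, TowerID} is a candidate key since {DataCap, PlanID, TowerID}⁺ = {BillingCycle, Carrier, DataCap, IMEI, PlanID, Region, TowerID} covers every attribute.
No smaller or unrelated set reaches every attribute, so there are no other keys.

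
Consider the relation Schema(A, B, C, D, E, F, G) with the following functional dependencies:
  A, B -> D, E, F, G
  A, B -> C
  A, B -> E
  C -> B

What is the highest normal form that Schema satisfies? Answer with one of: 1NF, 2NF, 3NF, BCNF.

Candidate keys: {A, B}, {A, C}. Prime attributes: {A, B, C}.
C -> B breaks BCNF: {C}⁺ = {B, C}, so {C} is not a superkey.
But every attribute on its right side ({B}) is prime, and the same holds for every other non-superkey FD, so 3NF still holds.

3NF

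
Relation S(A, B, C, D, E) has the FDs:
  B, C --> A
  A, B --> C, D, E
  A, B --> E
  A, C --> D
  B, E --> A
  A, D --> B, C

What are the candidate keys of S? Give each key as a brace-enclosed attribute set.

{A, B}, {A, C}, {A, D}, {B, C}, {B, E}

{A, B} is a candidate key since {A, B}⁺ = {A, B, C, D, E} covers every attribute.
{A, C} is a candidate key since {A, C}⁺ = {A, B, C, D, E} covers every attribute.
{A, D} is a candidate key since {A, D}⁺ = {A, B, C, D, E} covers every attribute.
{B, C} is a candidate key since {B, C}⁺ = {A, B, C, D, E} covers every attribute.
{B, E} is a candidate key since {B, E}⁺ = {A, B, C, D, E} covers every attribute.
Any other superkey properly contains one of these, so there are no further candidate keys.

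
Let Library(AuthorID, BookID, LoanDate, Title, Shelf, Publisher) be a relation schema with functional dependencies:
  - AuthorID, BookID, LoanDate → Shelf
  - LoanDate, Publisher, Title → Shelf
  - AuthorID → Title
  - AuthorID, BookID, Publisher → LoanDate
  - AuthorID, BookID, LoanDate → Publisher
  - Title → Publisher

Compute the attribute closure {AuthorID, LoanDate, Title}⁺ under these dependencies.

{AuthorID, LoanDate, Publisher, Shelf, Title}

Start with {AuthorID, LoanDate, Title}.
Title → Publisher applies; add {Publisher} → now {AuthorID, LoanDate, Publisher, Title}.
LoanDate, Publisher, Title → Shelf applies; add {Shelf} → now {AuthorID, LoanDate, Publisher, Shelf, Title}.
No further FD applies.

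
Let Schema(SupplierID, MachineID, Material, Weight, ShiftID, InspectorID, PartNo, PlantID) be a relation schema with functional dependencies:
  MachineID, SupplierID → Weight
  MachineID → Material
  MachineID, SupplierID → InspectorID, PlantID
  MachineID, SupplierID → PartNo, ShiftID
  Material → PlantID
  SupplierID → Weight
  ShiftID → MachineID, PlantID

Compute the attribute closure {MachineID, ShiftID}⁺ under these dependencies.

Start with {MachineID, ShiftID}.
MachineID → Material applies; add {Material} → now {MachineID, Material, ShiftID}.
Material → PlantID applies; add {PlantID} → now {MachineID, Material, PlantID, ShiftID}.
No further FD applies.

{MachineID, Material, PlantID, ShiftID}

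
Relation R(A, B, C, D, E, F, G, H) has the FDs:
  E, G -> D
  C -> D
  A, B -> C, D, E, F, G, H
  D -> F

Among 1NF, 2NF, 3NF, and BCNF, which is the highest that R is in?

Candidate key: {A, B}. Prime attributes: {A, B}.
E, G -> D: {E, G}⁺ = {D, E, F, G}, which is not all of the attributes, so the left side is not a superkey — BCNF is violated.
Because {D} is non-prime and the left side of E, G -> D is not a superkey, the relation is not in 3NF.
No non-prime attribute depends on a proper subset of any candidate key, so 2NF holds.

2NF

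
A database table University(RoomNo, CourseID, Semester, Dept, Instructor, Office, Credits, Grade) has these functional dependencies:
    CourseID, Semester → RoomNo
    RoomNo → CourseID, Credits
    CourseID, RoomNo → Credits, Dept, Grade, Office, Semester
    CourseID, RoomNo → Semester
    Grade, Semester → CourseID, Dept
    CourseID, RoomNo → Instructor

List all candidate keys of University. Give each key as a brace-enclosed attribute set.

{RoomNo} is a candidate key since {RoomNo}⁺ = {CourseID, Credits, Dept, Grade, Instructor, Office, RoomNo, Semester} covers every attribute.
{CourseID, Semester} is a candidate key since {CourseID, Semester}⁺ = {CourseID, Credits, Dept, Grade, Instructor, Office, RoomNo, Semester} covers every attribute.
{Grade, Semester} is a candidate key since {Grade, Semester}⁺ = {CourseID, Credits, Dept, Grade, Instructor, Office, RoomNo, Semester} covers every attribute.
Any other superkey properly contains one of these, so there are no further candidate keys.

{CourseID, Semester}, {Grade, Semester}, {RoomNo}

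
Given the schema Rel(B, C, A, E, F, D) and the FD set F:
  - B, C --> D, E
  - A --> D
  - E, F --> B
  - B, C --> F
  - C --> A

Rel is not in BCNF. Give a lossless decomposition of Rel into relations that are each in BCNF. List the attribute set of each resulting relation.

Candidate keys of the original relation: {B, C}, {C, E, F}.
In {A, B, C, D, E, F}, {A} is not a superkey ({A}⁺ restricted to this set is {A, D}), so split on A --> D into {A, D} and {A, B, C, E, F}.
{A, D} has no BCNF violation.
In {A, B, C, E, F}, {E, F} is not a superkey ({E, F}⁺ restricted to this set is {B, E, F}), so split on E, F --> B into {B, E, F} and {A, C, E, F}.
{B, E, F} has no BCNF violation.
In {A, C, E, F}, {C} is not a superkey ({C}⁺ restricted to this set is {A, C}), so split on C --> A into {A, C} and {C, E, F}.
{A, C} has no BCNF violation.
{C, E, F} has no BCNF violation.

{A, C}; {A, D}; {B, E, F}; {C, E, F}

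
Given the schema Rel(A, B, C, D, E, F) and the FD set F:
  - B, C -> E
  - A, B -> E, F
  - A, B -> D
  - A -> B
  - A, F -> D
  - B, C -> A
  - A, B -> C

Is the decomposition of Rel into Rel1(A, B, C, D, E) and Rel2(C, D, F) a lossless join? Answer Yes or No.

No

Common attributes: {C, D}; their closure is {C, D}.
Rel1 ⊄ {C, D} and Rel2 ⊄ {C, D}, so the split is lossy.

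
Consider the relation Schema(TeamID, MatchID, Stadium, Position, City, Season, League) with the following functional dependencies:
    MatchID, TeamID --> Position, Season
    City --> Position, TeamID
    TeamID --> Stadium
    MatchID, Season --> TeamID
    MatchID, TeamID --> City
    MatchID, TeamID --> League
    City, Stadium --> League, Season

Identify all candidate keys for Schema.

No FD produces {MatchID}, so it must be in every candidate key.
{City, MatchID}⁺ = {City, League, MatchID, Position, Season, Stadium, TeamID} — all of the relation — so {City, MatchID} is a candidate key.
{MatchID, Season}⁺ = {City, League, MatchID, Position, Season, Stadium, TeamID} — all of the relation — so {MatchID, Season} is a candidate key.
{MatchID, TeamID}⁺ = {City, League, MatchID, Position, Season, Stadium, TeamID} — all of the relation — so {MatchID, TeamID} is a candidate key.
These are minimal and exhaustive — every other superkey contains one of them.

{City, MatchID}, {MatchID, Season}, {MatchID, TeamID}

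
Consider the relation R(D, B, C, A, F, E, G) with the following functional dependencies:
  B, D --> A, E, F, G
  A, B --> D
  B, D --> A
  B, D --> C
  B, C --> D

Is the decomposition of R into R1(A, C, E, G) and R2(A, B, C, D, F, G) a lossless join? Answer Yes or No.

The shared attributes are {A, C, G} and {A, C, G}⁺ = {A, C, G}.
R1 ⊄ {A, C, G} and R2 ⊄ {A, C, G}, so the split is lossy.

No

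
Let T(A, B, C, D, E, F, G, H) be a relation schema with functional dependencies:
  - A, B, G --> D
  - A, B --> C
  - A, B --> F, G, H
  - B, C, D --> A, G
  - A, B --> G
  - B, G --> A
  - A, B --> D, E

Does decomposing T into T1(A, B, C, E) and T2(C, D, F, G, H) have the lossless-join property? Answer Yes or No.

No

T1 ∩ T2 = {C}; its closure under F is {C}.
The closure covers neither T1 nor T2 entirely; the join is not lossless.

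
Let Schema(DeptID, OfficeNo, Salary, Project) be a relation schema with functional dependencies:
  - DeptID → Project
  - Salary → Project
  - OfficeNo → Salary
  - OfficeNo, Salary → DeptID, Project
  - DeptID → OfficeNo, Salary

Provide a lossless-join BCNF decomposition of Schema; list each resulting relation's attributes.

{DeptID, OfficeNo, Salary}; {Project, Salary}

Candidate keys of the original relation: {DeptID}, {OfficeNo}.
{DeptID, OfficeNo, Project, Salary}: {Salary} determines {Project, Salary} here but is not a superkey — split on Salary → Project, giving {Project, Salary} and {DeptID, OfficeNo, Salary}.
{Project, Salary}: every determinant is a superkey — BCNF.
{DeptID, OfficeNo, Salary}: every determinant is a superkey — BCNF.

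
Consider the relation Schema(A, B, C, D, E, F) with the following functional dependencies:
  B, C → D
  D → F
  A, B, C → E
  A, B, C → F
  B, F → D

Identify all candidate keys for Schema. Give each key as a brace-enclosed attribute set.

{A, B, C}

Attributes never on any right-hand side: {A, B, C} — every candidate key must contain all of them.
Closure of {A, B, C} is {A, B, C, D, E, F}, the whole schema; {A, B, C} is a candidate key.
No smaller or unrelated set reaches every attribute, so there are no other keys.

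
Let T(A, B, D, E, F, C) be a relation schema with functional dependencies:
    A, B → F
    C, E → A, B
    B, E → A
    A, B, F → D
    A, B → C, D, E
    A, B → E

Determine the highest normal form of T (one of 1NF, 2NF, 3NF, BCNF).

Candidate keys: {A, B}, {B, E}, {C, E}. Prime attributes: {A, B, C, E}.
Every FD has a superkey on the left, so the relation is in BCNF.

BCNF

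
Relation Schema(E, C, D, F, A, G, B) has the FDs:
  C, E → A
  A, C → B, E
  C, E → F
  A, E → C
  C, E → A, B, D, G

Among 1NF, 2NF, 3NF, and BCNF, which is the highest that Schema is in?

BCNF

Candidate keys: {A, C}, {A, E}, {C, E}. Prime attributes: {A, C, E}.
The left-hand side of every FD is a superkey, so BCNF is satisfied.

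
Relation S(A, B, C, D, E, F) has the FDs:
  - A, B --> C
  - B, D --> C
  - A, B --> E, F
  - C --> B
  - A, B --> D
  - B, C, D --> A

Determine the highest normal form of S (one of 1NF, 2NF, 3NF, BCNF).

Candidate keys: {A, B}, {A, C}, {B, D}, {C, D}. Prime attributes: {A, B, C, D}.
C --> B breaks BCNF: {C}⁺ = {B, C}, so {C} is not a superkey.
But every attribute on its right side ({B}) is prime, and the same holds for every other non-superkey FD, so 3NF still holds.

3NF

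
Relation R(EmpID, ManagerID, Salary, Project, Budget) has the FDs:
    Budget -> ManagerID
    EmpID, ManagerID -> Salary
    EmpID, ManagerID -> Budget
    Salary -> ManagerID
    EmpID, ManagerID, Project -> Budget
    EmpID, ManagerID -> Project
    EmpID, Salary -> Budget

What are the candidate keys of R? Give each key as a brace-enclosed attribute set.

{Budget, EmpID}, {EmpID, ManagerID}, {EmpID, Salary}

No FD produces {EmpID}, so it must be in every candidate key.
{Budget, EmpID}⁺ = {Budget, EmpID, ManagerID, Project, Salary}, which is every attribute, so {Budget, EmpID} is a candidate key.
{EmpID, ManagerID}⁺ = {Budget, EmpID, ManagerID, Project, Salary}, which is every attribute, so {EmpID, ManagerID} is a candidate key.
{EmpID, Salary}⁺ = {Budget, EmpID, ManagerID, Project, Salary}, which is every attribute, so {EmpID, Salary} is a candidate key.
These are minimal and exhaustive — every other superkey contains one of them.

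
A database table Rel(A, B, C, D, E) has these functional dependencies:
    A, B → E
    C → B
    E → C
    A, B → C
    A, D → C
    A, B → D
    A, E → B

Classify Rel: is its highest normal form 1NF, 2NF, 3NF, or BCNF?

3NF

Candidate keys: {A, B}, {A, C}, {A, D}, {A, E}. Prime attributes: {A, B, C, D, E}.
C → B: {C}⁺ = {B, C}, which is not all of the attributes, so the left side is not a superkey — BCNF is violated.
But every attribute on its right side ({B}) is prime, and the same holds for every other non-superkey FD, so 3NF still holds.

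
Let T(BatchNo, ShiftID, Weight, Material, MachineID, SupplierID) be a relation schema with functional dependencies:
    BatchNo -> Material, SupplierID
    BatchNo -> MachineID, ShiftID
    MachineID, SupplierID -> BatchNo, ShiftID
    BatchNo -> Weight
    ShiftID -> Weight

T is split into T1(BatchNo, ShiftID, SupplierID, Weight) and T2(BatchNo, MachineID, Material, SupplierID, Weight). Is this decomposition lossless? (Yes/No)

Yes

Common attributes: {BatchNo, SupplierID, Weight}; their closure is {BatchNo, MachineID, Material, ShiftID, SupplierID, Weight}.
Since T1 ⊆ {BatchNo, MachineID, Material, ShiftID, SupplierID, Weight}, the intersection is a superkey of T1; the decomposition is lossless.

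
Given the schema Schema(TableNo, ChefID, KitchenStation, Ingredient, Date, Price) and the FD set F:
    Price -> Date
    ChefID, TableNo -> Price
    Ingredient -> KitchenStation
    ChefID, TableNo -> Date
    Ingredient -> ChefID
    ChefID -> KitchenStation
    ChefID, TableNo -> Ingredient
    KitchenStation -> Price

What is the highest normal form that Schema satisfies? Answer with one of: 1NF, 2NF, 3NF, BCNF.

1NF

Candidate keys: {ChefID, TableNo}, {Ingredient, TableNo}. Prime attributes: {ChefID, Ingredient, TableNo}.
Price -> Date breaks BCNF: {Price}⁺ = {Date, Price}, so {Price} is not a superkey.
Price -> Date determines the non-prime attribute {Date} from a non-superkey — 3NF is violated.
{ChefID} is a proper subset of the key {ChefID, TableNo}, and {ChefID}⁺ contains the non-prime attributes {Date, KitchenStation, Price} — a partial dependency, so 2NF is violated.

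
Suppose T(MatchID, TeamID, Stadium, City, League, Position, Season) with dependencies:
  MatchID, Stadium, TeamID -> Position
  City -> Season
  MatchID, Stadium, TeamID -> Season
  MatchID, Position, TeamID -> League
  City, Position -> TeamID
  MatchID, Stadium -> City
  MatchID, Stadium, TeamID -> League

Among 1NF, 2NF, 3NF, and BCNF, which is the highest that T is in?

Candidate keys: {MatchID, Position, Stadium}, {MatchID, Stadium, TeamID}. Prime attributes: {MatchID, Position, Stadium, TeamID}.
City -> Season breaks BCNF: {City}⁺ = {City, Season}, so {City} is not a superkey.
City -> Season determines the non-prime attribute {Season} from a non-superkey — 3NF is violated.
The proper key subset {MatchID, Stadium} of {MatchID, Position, Stadium} determines non-prime {City, Season}, so the relation is not even in 2NF.

1NF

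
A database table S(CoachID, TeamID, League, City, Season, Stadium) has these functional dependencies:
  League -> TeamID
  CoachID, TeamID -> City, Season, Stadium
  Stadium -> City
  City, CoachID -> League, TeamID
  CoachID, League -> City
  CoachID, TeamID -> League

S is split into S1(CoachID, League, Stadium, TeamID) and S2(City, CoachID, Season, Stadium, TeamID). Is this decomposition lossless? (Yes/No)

Yes

Common attributes: {CoachID, Stadium, TeamID}; their closure is {City, CoachID, League, Season, Stadium, TeamID}.
S1 is contained in that closure, so S1 ∩ S2 -> S1 holds and the join is lossless.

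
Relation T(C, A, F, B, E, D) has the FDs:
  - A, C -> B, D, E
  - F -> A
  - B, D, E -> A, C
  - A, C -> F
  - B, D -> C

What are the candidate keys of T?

{A, C}⁺ = {A, B, C, D, E, F} — all of the relation — so {A, C} is a candidate key.
{C, F}⁺ = {A, B, C, D, E, F} — all of the relation — so {C, F} is a candidate key.
{A, B, D}⁺ = {A, B, C, D, E, F} — all of the relation — so {A, B, D} is a candidate key.
{B, D, E}⁺ = {A, B, C, D, E, F} — all of the relation — so {B, D, E} is a candidate key.
{B, D, F}⁺ = {A, B, C, D, E, F} — all of the relation — so {B, D, F} is a candidate key.
Any other superkey properly contains one of these, so there are no further candidate keys.

{A, B, D}, {A, C}, {B, D, E}, {B, D, F}, {C, F}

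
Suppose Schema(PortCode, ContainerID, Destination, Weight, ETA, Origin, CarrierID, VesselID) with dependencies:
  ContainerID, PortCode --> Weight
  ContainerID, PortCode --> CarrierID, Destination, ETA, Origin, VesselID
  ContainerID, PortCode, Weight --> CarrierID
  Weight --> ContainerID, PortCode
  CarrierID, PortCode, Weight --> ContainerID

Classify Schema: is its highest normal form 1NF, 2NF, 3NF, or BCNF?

Candidate keys: {ContainerID, PortCode}, {Weight}. Prime attributes: {ContainerID, PortCode, Weight}.
Every FD has a superkey on the left, so the relation is in BCNF.

BCNF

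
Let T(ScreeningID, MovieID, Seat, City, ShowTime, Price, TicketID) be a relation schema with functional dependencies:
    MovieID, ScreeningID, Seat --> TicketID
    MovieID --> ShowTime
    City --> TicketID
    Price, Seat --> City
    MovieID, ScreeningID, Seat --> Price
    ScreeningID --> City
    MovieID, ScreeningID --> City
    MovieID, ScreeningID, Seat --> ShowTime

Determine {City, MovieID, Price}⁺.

Start with {City, MovieID, Price}.
MovieID --> ShowTime applies; add {ShowTime} → now {City, MovieID, Price, ShowTime}.
City --> TicketID applies; add {TicketID} → now {City, MovieID, Price, ShowTime, TicketID}.
No further FD applies.

{City, MovieID, Price, ShowTime, TicketID}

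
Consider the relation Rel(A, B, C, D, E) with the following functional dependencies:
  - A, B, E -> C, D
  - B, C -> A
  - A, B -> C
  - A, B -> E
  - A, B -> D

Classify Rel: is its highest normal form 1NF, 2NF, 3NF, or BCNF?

Candidate keys: {A, B}, {B, C}. Prime attributes: {A, B, C}.
The left-hand side of every FD is a superkey, so BCNF is satisfied.

BCNF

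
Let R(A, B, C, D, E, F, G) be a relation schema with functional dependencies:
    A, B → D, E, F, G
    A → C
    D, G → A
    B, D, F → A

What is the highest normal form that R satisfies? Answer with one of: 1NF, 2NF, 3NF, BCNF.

1NF

Candidate keys: {A, B}, {B, D, F}, {B, D, G}. Prime attributes: {A, B, D, F, G}.
A → C: {A}⁺ = {A, C}, which is not all of the attributes, so the left side is not a superkey — BCNF is violated.
A → C has non-prime {C} on the right and a non-superkey on the left, so 3NF fails.
{A} is a proper subset of the key {A, B}, and {A}⁺ contains the non-prime attribute {C} — a partial dependency, so 2NF is violated.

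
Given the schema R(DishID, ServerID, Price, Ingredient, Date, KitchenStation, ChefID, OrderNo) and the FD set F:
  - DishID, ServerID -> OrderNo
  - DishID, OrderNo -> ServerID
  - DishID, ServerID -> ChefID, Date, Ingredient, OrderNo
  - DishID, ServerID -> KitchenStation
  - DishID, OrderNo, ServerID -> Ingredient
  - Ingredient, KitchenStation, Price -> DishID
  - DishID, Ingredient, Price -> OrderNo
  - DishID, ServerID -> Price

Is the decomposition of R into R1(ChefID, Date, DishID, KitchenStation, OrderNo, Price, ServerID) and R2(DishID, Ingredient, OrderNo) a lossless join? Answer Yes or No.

R1 ∩ R2 = {DishID, OrderNo}; its closure under F is {ChefID, Date, DishID, Ingredient, KitchenStation, OrderNo, Price, ServerID}.
This includes all of R1, so the common attributes are a superkey of R1 — the join is lossless.

Yes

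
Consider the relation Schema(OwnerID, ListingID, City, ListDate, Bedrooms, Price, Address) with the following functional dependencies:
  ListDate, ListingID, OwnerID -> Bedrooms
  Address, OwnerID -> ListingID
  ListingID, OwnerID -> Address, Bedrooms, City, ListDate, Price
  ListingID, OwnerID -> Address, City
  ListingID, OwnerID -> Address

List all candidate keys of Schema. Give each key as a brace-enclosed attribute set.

{Address, OwnerID}, {ListingID, OwnerID}

No FD produces {OwnerID}, so it must be in every candidate key.
Closure of {Address, OwnerID} is {Address, Bedrooms, City, ListDate, ListingID, OwnerID, Price}, the whole schema; {Address, OwnerID} is a candidate key.
Closure of {ListingID, OwnerID} is {Address, Bedrooms, City, ListDate, ListingID, OwnerID, Price}, the whole schema; {ListingID, OwnerID} is a candidate key.
Any other superkey properly contains one of these, so there are no further candidate keys.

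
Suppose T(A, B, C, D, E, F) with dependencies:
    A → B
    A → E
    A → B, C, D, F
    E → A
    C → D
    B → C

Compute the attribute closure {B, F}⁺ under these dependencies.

Start with {B, F}.
B → C applies; add {C} → now {B, C, F}.
C → D applies; add {D} → now {B, C, D, F}.
No further FD applies.

{B, C, D, F}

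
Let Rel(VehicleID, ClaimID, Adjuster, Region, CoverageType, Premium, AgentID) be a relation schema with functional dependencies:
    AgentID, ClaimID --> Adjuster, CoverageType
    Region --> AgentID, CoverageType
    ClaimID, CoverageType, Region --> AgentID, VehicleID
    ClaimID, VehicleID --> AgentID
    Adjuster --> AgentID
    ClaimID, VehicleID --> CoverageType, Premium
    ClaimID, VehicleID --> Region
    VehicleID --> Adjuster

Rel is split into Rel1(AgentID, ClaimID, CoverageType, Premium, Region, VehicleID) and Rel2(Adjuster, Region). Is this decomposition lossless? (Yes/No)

No

Common attributes: {Region}; their closure is {AgentID, CoverageType, Region}.
Rel1 ⊄ {AgentID, CoverageType, Region} and Rel2 ⊄ {AgentID, CoverageType, Region}, so the split is lossy.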